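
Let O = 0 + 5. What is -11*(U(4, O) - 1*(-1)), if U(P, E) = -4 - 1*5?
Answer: 88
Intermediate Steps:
O = 5
U(P, E) = -9 (U(P, E) = -4 - 5 = -9)
-11*(U(4, O) - 1*(-1)) = -11*(-9 - 1*(-1)) = -11*(-9 + 1) = -11*(-8) = 88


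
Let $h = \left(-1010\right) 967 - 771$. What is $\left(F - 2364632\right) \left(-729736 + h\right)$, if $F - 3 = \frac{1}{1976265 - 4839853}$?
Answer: $\frac{11559847275863577981}{2863588} \approx 4.0368 \cdot 10^{12}$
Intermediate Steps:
$h = -977441$ ($h = -976670 - 771 = -977441$)
$F = \frac{8590763}{2863588}$ ($F = 3 + \frac{1}{1976265 - 4839853} = 3 + \frac{1}{-2863588} = 3 - \frac{1}{2863588} = \frac{8590763}{2863588} \approx 3.0$)
$\left(F - 2364632\right) \left(-729736 + h\right) = \left(\frac{8590763}{2863588} - 2364632\right) \left(-729736 - 977441\right) = \left(- \frac{6771323228853}{2863588}\right) \left(-1707177\right) = \frac{11559847275863577981}{2863588}$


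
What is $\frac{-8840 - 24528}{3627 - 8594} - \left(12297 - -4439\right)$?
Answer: $- \frac{83094344}{4967} \approx -16729.0$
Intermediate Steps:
$\frac{-8840 - 24528}{3627 - 8594} - \left(12297 - -4439\right) = - \frac{33368}{-4967} - \left(12297 + 4439\right) = \left(-33368\right) \left(- \frac{1}{4967}\right) - 16736 = \frac{33368}{4967} - 16736 = - \frac{83094344}{4967}$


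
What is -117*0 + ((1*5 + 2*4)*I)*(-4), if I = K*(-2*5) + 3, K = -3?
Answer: -1716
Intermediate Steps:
I = 33 (I = -(-6)*5 + 3 = -3*(-10) + 3 = 30 + 3 = 33)
-117*0 + ((1*5 + 2*4)*I)*(-4) = -117*0 + ((1*5 + 2*4)*33)*(-4) = 0 + ((5 + 8)*33)*(-4) = 0 + (13*33)*(-4) = 0 + 429*(-4) = 0 - 1716 = -1716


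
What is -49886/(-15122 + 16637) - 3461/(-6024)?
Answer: -32807761/1014040 ≈ -32.354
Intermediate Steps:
-49886/(-15122 + 16637) - 3461/(-6024) = -49886/1515 - 3461*(-1/6024) = -49886*1/1515 + 3461/6024 = -49886/1515 + 3461/6024 = -32807761/1014040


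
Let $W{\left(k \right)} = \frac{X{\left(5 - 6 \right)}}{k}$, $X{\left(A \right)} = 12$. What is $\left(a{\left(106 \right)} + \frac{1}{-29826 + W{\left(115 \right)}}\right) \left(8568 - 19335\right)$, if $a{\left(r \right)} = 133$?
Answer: $- \frac{1637254995851}{1143326} \approx -1.432 \cdot 10^{6}$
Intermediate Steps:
$W{\left(k \right)} = \frac{12}{k}$
$\left(a{\left(106 \right)} + \frac{1}{-29826 + W{\left(115 \right)}}\right) \left(8568 - 19335\right) = \left(133 + \frac{1}{-29826 + \frac{12}{115}}\right) \left(8568 - 19335\right) = \left(133 + \frac{1}{-29826 + 12 \cdot \frac{1}{115}}\right) \left(-10767\right) = \left(133 + \frac{1}{-29826 + \frac{12}{115}}\right) \left(-10767\right) = \left(133 + \frac{1}{- \frac{3429978}{115}}\right) \left(-10767\right) = \left(133 - \frac{115}{3429978}\right) \left(-10767\right) = \frac{456186959}{3429978} \left(-10767\right) = - \frac{1637254995851}{1143326}$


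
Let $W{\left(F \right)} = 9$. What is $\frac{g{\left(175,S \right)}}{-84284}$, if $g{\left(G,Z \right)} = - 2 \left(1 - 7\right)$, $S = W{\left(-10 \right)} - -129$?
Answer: $- \frac{3}{21071} \approx -0.00014238$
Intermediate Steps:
$S = 138$ ($S = 9 - -129 = 9 + 129 = 138$)
$g{\left(G,Z \right)} = 12$ ($g{\left(G,Z \right)} = \left(-2\right) \left(-6\right) = 12$)
$\frac{g{\left(175,S \right)}}{-84284} = \frac{12}{-84284} = 12 \left(- \frac{1}{84284}\right) = - \frac{3}{21071}$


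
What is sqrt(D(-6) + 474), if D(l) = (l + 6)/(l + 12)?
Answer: sqrt(474) ≈ 21.772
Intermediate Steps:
D(l) = (6 + l)/(12 + l)
sqrt(D(-6) + 474) = sqrt((6 - 6)/(12 - 6) + 474) = sqrt(0/6 + 474) = sqrt((1/6)*0 + 474) = sqrt(0 + 474) = sqrt(474)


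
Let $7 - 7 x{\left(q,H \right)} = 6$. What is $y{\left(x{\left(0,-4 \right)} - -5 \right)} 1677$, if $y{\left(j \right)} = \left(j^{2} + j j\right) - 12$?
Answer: $\frac{3360708}{49} \approx 68586.0$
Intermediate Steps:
$x{\left(q,H \right)} = \frac{1}{7}$ ($x{\left(q,H \right)} = 1 - \frac{6}{7} = \frac{1}{7}$)
$y{\left(j \right)} = -12 + 2 j^{2}$ ($y{\left(j \right)} = \left(j^{2} + j^{2}\right) - 12 = 2 j^{2} - 12 = -12 + 2 j^{2}$)
$y{\left(x{\left(0,-4 \right)} - -5 \right)} 1677 = \left(-12 + 2 \left(\frac{1}{7} - -5\right)^{2}\right) 1677 = \left(-12 + 2 \left(\frac{1}{7} + 5\right)^{2}\right) 1677 = \left(-12 + 2 \left(\frac{36}{7}\right)^{2}\right) 1677 = \left(-12 + 2 \cdot \frac{1296}{49}\right) 1677 = \left(-12 + \frac{2592}{49}\right) 1677 = \frac{2004}{49} \cdot 1677 = \frac{3360708}{49}$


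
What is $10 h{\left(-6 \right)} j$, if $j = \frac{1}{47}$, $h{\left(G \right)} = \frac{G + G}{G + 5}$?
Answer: $\frac{120}{47} \approx 2.5532$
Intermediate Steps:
$h{\left(G \right)} = \frac{2 G}{5 + G}$
$j = \frac{1}{47} \approx 0.021277$
$10 h{\left(-6 \right)} j = 10 \cdot 2 \left(-6\right) \frac{1}{5 - 6} \cdot \frac{1}{47} = 10 \cdot 2 \left(-6\right) \frac{1}{-1} \cdot \frac{1}{47} = 10 \cdot 2 \left(-6\right) \left(-1\right) \frac{1}{47} = 10 \cdot 12 \cdot \frac{1}{47} = 120 \cdot \frac{1}{47} = \frac{120}{47}$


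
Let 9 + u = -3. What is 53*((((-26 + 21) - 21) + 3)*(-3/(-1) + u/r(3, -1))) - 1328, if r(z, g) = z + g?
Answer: 2329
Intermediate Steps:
u = -12 (u = -9 - 3 = -12)
r(z, g) = g + z
53*((((-26 + 21) - 21) + 3)*(-3/(-1) + u/r(3, -1))) - 1328 = 53*((((-26 + 21) - 21) + 3)*(-3/(-1) - 12/(-1 + 3))) - 1328 = 53*(((-5 - 21) + 3)*(-3*(-1) - 12/2)) - 1328 = 53*((-26 + 3)*(3 - 12*½)) - 1328 = 53*(-23*(3 - 6)) - 1328 = 53*(-23*(-3)) - 1328 = 53*69 - 1328 = 3657 - 1328 = 2329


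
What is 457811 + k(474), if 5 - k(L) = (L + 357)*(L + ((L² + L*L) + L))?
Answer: -373741484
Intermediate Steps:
k(L) = 5 - (357 + L)*(2*L + 2*L²) (k(L) = 5 - (L + 357)*(L + ((L² + L*L) + L)) = 5 - (357 + L)*(L + ((L² + L²) + L)) = 5 - (357 + L)*(L + (2*L² + L)) = 5 - (357 + L)*(L + (L + 2*L²)) = 5 - (357 + L)*(2*L + 2*L²))
457811 + k(474) = 457811 + (5 - 716*474² - 714*474 - 2*474³) = 457811 + (5 - 716*224676 - 338436 - 2*106496424) = 457811 + (5 - 160868016 - 338436 - 212992848) = 457811 - 374199295 = -373741484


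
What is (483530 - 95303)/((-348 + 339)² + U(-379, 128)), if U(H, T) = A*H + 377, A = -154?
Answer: 6811/1032 ≈ 6.5998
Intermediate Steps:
U(H, T) = 377 - 154*H (U(H, T) = -154*H + 377 = 377 - 154*H)
(483530 - 95303)/((-348 + 339)² + U(-379, 128)) = (483530 - 95303)/((-348 + 339)² + (377 - 154*(-379))) = 388227/((-9)² + (377 + 58366)) = 388227/(81 + 58743) = 388227/58824 = 388227*(1/58824) = 6811/1032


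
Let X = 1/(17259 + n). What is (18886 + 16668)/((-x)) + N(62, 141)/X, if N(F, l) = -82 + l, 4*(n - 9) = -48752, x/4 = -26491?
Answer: 15879782817/52982 ≈ 2.9972e+5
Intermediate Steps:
x = -105964 (x = 4*(-26491) = -105964)
n = -12179 (n = 9 + (¼)*(-48752) = 9 - 12188 = -12179)
X = 1/5080 (X = 1/(17259 - 12179) = 1/5080 ≈ 0.00019685)
(18886 + 16668)/((-x)) + N(62, 141)/X = (18886 + 16668)/((-1*(-105964))) + (-82 + 141)/(1/5080) = 35554/105964 + 59*5080 = 35554*(1/105964) + 299720 = 17777/52982 + 299720 = 15879782817/52982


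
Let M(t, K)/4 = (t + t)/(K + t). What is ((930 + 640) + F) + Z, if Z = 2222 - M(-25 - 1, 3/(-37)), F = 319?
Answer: 3959419/965 ≈ 4103.0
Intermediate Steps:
M(t, K) = 8*t/(K + t) (M(t, K) = 4*((t + t)/(K + t)) = 4*((2*t)/(K + t)) = 4*(2*t/(K + t)) = 8*t/(K + t))
Z = 2136534/965 (Z = 2222 - 8*(-25 - 1)/(3/(-37) + (-25 - 1)) = 2222 - 8*(-26)/(3*(-1/37) - 26) = 2222 - 8*(-26)/(-3/37 - 26) = 2222 - 8*(-26)/(-965/37) = 2222 - 8*(-26)*(-37)/965 = 2222 - 1*7696/965 = 2222 - 7696/965 = 2136534/965 ≈ 2214.0)
((930 + 640) + F) + Z = ((930 + 640) + 319) + 2136534/965 = (1570 + 319) + 2136534/965 = 1889 + 2136534/965 = 3959419/965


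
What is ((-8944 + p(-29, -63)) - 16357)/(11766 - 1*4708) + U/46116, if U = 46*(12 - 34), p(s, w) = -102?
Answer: -294656861/81371682 ≈ -3.6211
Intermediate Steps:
U = -1012 (U = 46*(-22) = -1012)
((-8944 + p(-29, -63)) - 16357)/(11766 - 1*4708) + U/46116 = ((-8944 - 102) - 16357)/(11766 - 1*4708) - 1012/46116 = (-9046 - 16357)/(11766 - 4708) - 1012*1/46116 = -25403/7058 - 253/11529 = -294656861/81371682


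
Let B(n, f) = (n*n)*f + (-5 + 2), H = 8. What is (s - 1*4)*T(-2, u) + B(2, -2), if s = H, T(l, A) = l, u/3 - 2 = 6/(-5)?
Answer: -19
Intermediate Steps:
u = 12/5 (u = 6 + 3*(6/(-5)) = 6 + 3*(6*(-1/5)) = 6 + 3*(-6/5) = 6 - 18/5 = 12/5 ≈ 2.4000)
B(n, f) = -3 + f*n**2 (B(n, f) = n**2*f - 3 = f*n**2 - 3 = -3 + f*n**2)
s = 8
(s - 1*4)*T(-2, u) + B(2, -2) = (8 - 1*4)*(-2) + (-3 - 2*2**2) = (8 - 4)*(-2) + (-3 - 2*4) = 4*(-2) + (-3 - 8) = -8 - 11 = -19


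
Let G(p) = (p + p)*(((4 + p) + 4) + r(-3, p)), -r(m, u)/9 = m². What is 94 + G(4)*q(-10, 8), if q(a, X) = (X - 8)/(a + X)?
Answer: 94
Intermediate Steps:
r(m, u) = -9*m²
q(a, X) = (-8 + X)/(X + a)
G(p) = 2*p*(-73 + p) (G(p) = (p + p)*(((4 + p) + 4) - 9*(-3)²) = (2*p)*((8 + p) - 9*9) = (2*p)*((8 + p) - 81) = (2*p)*(-73 + p) = 2*p*(-73 + p))
94 + G(4)*q(-10, 8) = 94 + (2*4*(-73 + 4))*((-8 + 8)/(8 - 10)) = 94 + (2*4*(-69))*(0/(-2)) = 94 - (-276)*0 = 94 - 552*0 = 94 + 0 = 94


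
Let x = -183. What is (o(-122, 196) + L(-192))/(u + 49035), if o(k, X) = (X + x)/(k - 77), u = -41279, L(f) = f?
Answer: -38221/1543444 ≈ -0.024763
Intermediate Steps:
o(k, X) = (-183 + X)/(-77 + k) (o(k, X) = (X - 183)/(k - 77) = (-183 + X)/(-77 + k))
(o(-122, 196) + L(-192))/(u + 49035) = ((-183 + 196)/(-77 - 122) - 192)/(-41279 + 49035) = (13/(-199) - 192)/7756 = (-1/199*13 - 192)*(1/7756) = (-13/199 - 192)*(1/7756) = -38221/199*1/7756 = -38221/1543444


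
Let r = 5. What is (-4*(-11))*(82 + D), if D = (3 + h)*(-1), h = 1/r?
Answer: 17336/5 ≈ 3467.2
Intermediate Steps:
h = 1/5 ≈ 0.20000
D = -16/5 (D = (3 + 1/5)*(-1) = (16/5)*(-1) = -16/5 ≈ -3.2000)
(-4*(-11))*(82 + D) = (-4*(-11))*(82 - 16/5) = 44*(394/5) = 17336/5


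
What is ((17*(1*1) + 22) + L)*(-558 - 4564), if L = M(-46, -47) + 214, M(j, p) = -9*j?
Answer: -3416374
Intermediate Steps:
L = 628 (L = -9*(-46) + 214 = 414 + 214 = 628)
((17*(1*1) + 22) + L)*(-558 - 4564) = ((17*(1*1) + 22) + 628)*(-558 - 4564) = ((17*1 + 22) + 628)*(-5122) = ((17 + 22) + 628)*(-5122) = (39 + 628)*(-5122) = 667*(-5122) = -3416374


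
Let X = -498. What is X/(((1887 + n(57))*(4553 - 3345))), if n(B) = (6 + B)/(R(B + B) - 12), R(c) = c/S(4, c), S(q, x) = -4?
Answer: -2241/10249276 ≈ -0.00021865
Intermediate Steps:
R(c) = -c/4 (R(c) = c/(-4) = c*(-¼) = -c/4)
n(B) = (6 + B)/(-12 - B/2) (n(B) = (6 + B)/(-(B + B)/4 - 12) = (6 + B)/(-B/2 - 12) = (6 + B)/(-12 - B/2))
X/(((1887 + n(57))*(4553 - 3345))) = -498*1/((1887 + 2*(6 + 57)/(-24 - 1*57))*(4553 - 3345)) = -498*1/(1208*(1887 + 2*63/(-24 - 57))) = -498*1/(1208*(1887 + 2*63/(-81))) = -498*1/(1208*(1887 + 2*(-1/81)*63)) = -498*1/(1208*(1887 - 14/9)) = -498/((16969/9)*1208) = -498/20498552/9 = -498*9/20498552 = -2241/10249276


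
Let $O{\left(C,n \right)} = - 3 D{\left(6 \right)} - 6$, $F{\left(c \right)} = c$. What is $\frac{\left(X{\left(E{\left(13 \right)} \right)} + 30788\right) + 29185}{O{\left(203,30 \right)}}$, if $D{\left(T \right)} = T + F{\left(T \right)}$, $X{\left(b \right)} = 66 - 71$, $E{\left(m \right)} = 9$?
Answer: $- \frac{29984}{21} \approx -1427.8$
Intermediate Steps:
$X{\left(b \right)} = -5$ ($X{\left(b \right)} = 66 - 71 = -5$)
$D{\left(T \right)} = 2 T$ ($D{\left(T \right)} = T + T = 2 T$)
$O{\left(C,n \right)} = -42$ ($O{\left(C,n \right)} = - 3 \cdot 2 \cdot 6 - 6 = \left(-3\right) 12 - 6 = -36 - 6 = -42$)
$\frac{\left(X{\left(E{\left(13 \right)} \right)} + 30788\right) + 29185}{O{\left(203,30 \right)}} = \frac{\left(-5 + 30788\right) + 29185}{-42} = \left(30783 + 29185\right) \left(- \frac{1}{42}\right) = 59968 \left(- \frac{1}{42}\right) = - \frac{29984}{21}$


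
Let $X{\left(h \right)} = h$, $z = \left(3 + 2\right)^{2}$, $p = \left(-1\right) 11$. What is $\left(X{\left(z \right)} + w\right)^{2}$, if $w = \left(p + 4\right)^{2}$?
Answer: $5476$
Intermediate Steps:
$p = -11$
$z = 25$ ($z = 5^{2} = 25$)
$w = 49$ ($w = \left(-11 + 4\right)^{2} = \left(-7\right)^{2} = 49$)
$\left(X{\left(z \right)} + w\right)^{2} = \left(25 + 49\right)^{2} = 74^{2} = 5476$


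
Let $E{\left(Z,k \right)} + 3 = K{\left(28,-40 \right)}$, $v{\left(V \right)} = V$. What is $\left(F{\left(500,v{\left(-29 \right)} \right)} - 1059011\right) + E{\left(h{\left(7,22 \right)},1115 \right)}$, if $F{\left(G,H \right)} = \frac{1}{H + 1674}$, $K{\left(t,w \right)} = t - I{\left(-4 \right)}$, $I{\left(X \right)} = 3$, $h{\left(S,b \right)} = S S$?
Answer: $- \frac{1742036904}{1645} \approx -1.059 \cdot 10^{6}$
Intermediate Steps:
$h{\left(S,b \right)} = S^{2}$
$K{\left(t,w \right)} = -3 + t$ ($K{\left(t,w \right)} = t - 3 = -3 + t$)
$F{\left(G,H \right)} = \frac{1}{1674 + H}$
$E{\left(Z,k \right)} = 22$ ($E{\left(Z,k \right)} = -3 + \left(-3 + 28\right) = -3 + 25 = 22$)
$\left(F{\left(500,v{\left(-29 \right)} \right)} - 1059011\right) + E{\left(h{\left(7,22 \right)},1115 \right)} = \left(\frac{1}{1674 - 29} - 1059011\right) + 22 = \left(\frac{1}{1645} - 1059011\right) + 22 = - \frac{1742073094}{1645} + 22 = - \frac{1742036904}{1645}$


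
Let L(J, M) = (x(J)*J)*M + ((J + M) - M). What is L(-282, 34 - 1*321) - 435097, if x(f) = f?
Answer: -23258767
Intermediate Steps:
L(J, M) = J + M*J**2 (L(J, M) = (J*J)*M + ((J + M) - M) = J**2*M + J = M*J**2 + J = J + M*J**2)
L(-282, 34 - 1*321) - 435097 = -282*(1 - 282*(34 - 1*321)) - 435097 = -282*(1 - 282*(34 - 321)) - 435097 = -282*(1 - 282*(-287)) - 435097 = -282*(1 + 80934) - 435097 = -282*80935 - 435097 = -22823670 - 435097 = -23258767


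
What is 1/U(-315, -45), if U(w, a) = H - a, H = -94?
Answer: -1/49 ≈ -0.020408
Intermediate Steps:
U(w, a) = -94 - a
1/U(-315, -45) = 1/(-94 - 1*(-45)) = 1/(-94 + 45) = 1/(-49) = -1/49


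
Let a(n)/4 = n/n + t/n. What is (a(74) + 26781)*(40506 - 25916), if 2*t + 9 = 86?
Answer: 14460469980/37 ≈ 3.9082e+8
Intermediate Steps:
t = 77/2 (t = -9/2 + (½)*86 = -9/2 + 43 = 77/2 ≈ 38.500)
a(n) = 4 + 154/n (a(n) = 4*(n/n + 77/(2*n)) = 4*(1 + 77/(2*n)) = 4 + 154/n)
(a(74) + 26781)*(40506 - 25916) = ((4 + 154/74) + 26781)*(40506 - 25916) = ((4 + 154*(1/74)) + 26781)*14590 = ((4 + 77/37) + 26781)*14590 = (225/37 + 26781)*14590 = (991122/37)*14590 = 14460469980/37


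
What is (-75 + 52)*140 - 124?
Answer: -3344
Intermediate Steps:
(-75 + 52)*140 - 124 = -23*140 - 124 = -3220 - 124 = -3344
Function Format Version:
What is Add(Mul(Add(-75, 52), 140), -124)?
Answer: -3344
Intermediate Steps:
Add(Mul(Add(-75, 52), 140), -124) = Add(Mul(-23, 140), -124) = Add(-3220, -124) = -3344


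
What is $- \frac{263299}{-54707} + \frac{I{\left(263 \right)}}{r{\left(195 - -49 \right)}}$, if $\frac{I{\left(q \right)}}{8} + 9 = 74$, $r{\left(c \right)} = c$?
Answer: $\frac{23173149}{3337127} \approx 6.944$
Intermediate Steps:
$I{\left(q \right)} = 520$ ($I{\left(q \right)} = -72 + 8 \cdot 74 = -72 + 592 = 520$)
$- \frac{263299}{-54707} + \frac{I{\left(263 \right)}}{r{\left(195 - -49 \right)}} = - \frac{263299}{-54707} + \frac{520}{195 - -49} = \left(-263299\right) \left(- \frac{1}{54707}\right) + \frac{520}{195 + 49} = \frac{263299}{54707} + \frac{520}{244} = \frac{263299}{54707} + 520 \cdot \frac{1}{244} = \frac{263299}{54707} + \frac{130}{61} = \frac{23173149}{3337127}$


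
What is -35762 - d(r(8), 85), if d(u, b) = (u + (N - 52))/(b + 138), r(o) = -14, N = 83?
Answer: -7974943/223 ≈ -35762.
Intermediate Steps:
d(u, b) = (31 + u)/(138 + b) (d(u, b) = (u + (83 - 52))/(b + 138) = (u + 31)/(138 + b) = (31 + u)/(138 + b))
-35762 - d(r(8), 85) = -35762 - (31 - 14)/(138 + 85) = -35762 - 17/223 = -7974943/223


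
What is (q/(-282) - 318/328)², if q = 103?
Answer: 952648225/534719376 ≈ 1.7816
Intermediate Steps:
(q/(-282) - 318/328)² = (103/(-282) - 318/328)² = (103*(-1/282) - 318*1/328)² = (-103/282 - 159/164)² = (-30865/23124)² = 952648225/534719376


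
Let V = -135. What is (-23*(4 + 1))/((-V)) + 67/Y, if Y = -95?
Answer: -3994/2565 ≈ -1.5571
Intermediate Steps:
(-23*(4 + 1))/((-V)) + 67/Y = (-23*(4 + 1))/((-1*(-135))) + 67/(-95) = -23*5/135 + 67*(-1/95) = -115*1/135 - 67/95 = -23/27 - 67/95 = -3994/2565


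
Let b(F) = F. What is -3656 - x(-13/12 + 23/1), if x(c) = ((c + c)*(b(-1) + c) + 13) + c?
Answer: -331759/72 ≈ -4607.8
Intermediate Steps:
x(c) = 13 + c + 2*c*(-1 + c) (x(c) = ((c + c)*(-1 + c) + 13) + c = ((2*c)*(-1 + c) + 13) + c = (2*c*(-1 + c) + 13) + c = (13 + 2*c*(-1 + c)) + c = 13 + c + 2*c*(-1 + c))
-3656 - x(-13/12 + 23/1) = -3656 - (13 - (-13/12 + 23/1) + 2*(-13/12 + 23/1)²) = -3656 - (13 - (-13*1/12 + 23*1) + 2*(-13*1/12 + 23*1)²) = -3656 - (13 - (-13/12 + 23) + 2*(-13/12 + 23)²) = -3656 - (13 - 1*263/12 + 2*(263/12)²) = -3656 - (13 - 263/12 + 2*(69169/144)) = -3656 - (13 - 263/12 + 69169/72) = -3656 - 1*68527/72 = -3656 - 68527/72 = -331759/72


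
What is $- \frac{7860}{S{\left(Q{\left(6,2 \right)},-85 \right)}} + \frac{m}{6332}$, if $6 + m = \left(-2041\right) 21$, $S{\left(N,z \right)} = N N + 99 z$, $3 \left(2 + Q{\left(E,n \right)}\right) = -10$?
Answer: $- \frac{2787632613}{477933028} \approx -5.8327$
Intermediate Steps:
$Q{\left(E,n \right)} = - \frac{16}{3}$ ($Q{\left(E,n \right)} = -2 + \frac{1}{3} \left(-10\right) = -2 - \frac{10}{3} = - \frac{16}{3}$)
$S{\left(N,z \right)} = N^{2} + 99 z$
$m = -42867$ ($m = -6 - 42861 = -42867$)
$- \frac{7860}{S{\left(Q{\left(6,2 \right)},-85 \right)}} + \frac{m}{6332} = - \frac{7860}{\left(- \frac{16}{3}\right)^{2} + 99 \left(-85\right)} - \frac{42867}{6332} = - \frac{7860}{\frac{256}{9} - 8415} - \frac{42867}{6332} = - \frac{7860}{- \frac{75479}{9}} - \frac{42867}{6332} = \left(-7860\right) \left(- \frac{9}{75479}\right) - \frac{42867}{6332} = \frac{70740}{75479} - \frac{42867}{6332} = - \frac{2787632613}{477933028}$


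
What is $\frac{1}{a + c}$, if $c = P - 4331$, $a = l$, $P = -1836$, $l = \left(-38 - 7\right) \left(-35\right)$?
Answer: $- \frac{1}{4592} \approx -0.00021777$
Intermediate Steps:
$l = 1575$ ($l = \left(-45\right) \left(-35\right) = 1575$)
$a = 1575$
$c = -6167$ ($c = -1836 - 4331 = -6167$)
$\frac{1}{a + c} = \frac{1}{1575 - 6167} = \frac{1}{-4592} = - \frac{1}{4592}$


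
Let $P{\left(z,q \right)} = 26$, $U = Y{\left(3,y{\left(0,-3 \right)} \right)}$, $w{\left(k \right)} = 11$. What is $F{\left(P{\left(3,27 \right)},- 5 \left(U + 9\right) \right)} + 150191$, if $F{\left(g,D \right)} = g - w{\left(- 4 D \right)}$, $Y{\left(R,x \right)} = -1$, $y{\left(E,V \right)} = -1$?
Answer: $150206$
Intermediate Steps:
$U = -1$
$F{\left(g,D \right)} = -11 + g$ ($F{\left(g,D \right)} = g - 11 = -11 + g$)
$F{\left(P{\left(3,27 \right)},- 5 \left(U + 9\right) \right)} + 150191 = \left(-11 + 26\right) + 150191 = 15 + 150191 = 150206$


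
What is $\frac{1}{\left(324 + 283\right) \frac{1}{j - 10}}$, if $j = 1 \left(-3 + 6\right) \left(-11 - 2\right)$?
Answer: $- \frac{49}{607} \approx -0.080725$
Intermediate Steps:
$j = -39$ ($j = 1 \cdot 3 \left(-13\right) = 3 \left(-13\right) = -39$)
$\frac{1}{\left(324 + 283\right) \frac{1}{j - 10}} = \frac{1}{\left(324 + 283\right) \frac{1}{-39 - 10}} = \frac{1}{607 \frac{1}{-49}} = \frac{1}{607 \left(- \frac{1}{49}\right)} = \frac{1}{- \frac{607}{49}} = - \frac{49}{607}$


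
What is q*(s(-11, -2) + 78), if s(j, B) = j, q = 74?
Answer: 4958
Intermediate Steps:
q*(s(-11, -2) + 78) = 74*(-11 + 78) = 74*67 = 4958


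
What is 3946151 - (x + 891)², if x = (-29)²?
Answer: 946327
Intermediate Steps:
x = 841
3946151 - (x + 891)² = 3946151 - (841 + 891)² = 3946151 - 1*1732² = 3946151 - 1*2999824 = 3946151 - 2999824 = 946327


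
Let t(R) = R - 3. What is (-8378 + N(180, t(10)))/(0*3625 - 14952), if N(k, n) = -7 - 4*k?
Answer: 3035/4984 ≈ 0.60895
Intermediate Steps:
t(R) = -3 + R
(-8378 + N(180, t(10)))/(0*3625 - 14952) = (-8378 + (-7 - 4*180))/(0*3625 - 14952) = (-8378 + (-7 - 720))/(0 - 14952) = (-8378 - 727)/(-14952) = -9105*(-1/14952) = 3035/4984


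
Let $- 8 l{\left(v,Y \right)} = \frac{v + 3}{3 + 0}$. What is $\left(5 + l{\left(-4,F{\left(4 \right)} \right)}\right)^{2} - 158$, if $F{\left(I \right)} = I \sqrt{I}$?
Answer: $- \frac{76367}{576} \approx -132.58$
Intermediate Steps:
$F{\left(I \right)} = I^{\frac{3}{2}}$
$l{\left(v,Y \right)} = - \frac{1}{8} - \frac{v}{24}$ ($l{\left(v,Y \right)} = - \frac{\left(v + 3\right) \frac{1}{3 + 0}}{8} = - \frac{\left(3 + v\right) \frac{1}{3}}{8} = - \frac{1 + \frac{v}{3}}{8} = - \frac{1}{8} - \frac{v}{24}$)
$\left(5 + l{\left(-4,F{\left(4 \right)} \right)}\right)^{2} - 158 = \left(5 - - \frac{1}{24}\right)^{2} - 158 = \left(5 + \left(- \frac{1}{8} + \frac{1}{6}\right)\right)^{2} - 158 = \left(5 + \frac{1}{24}\right)^{2} - 158 = \left(\frac{121}{24}\right)^{2} - 158 = \frac{14641}{576} - 158 = - \frac{76367}{576}$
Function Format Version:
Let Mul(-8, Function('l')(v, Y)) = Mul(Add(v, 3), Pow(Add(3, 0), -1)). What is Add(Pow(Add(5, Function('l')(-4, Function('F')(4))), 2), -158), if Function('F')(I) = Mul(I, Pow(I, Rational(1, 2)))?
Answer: Rational(-76367, 576) ≈ -132.58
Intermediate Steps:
Function('F')(I) = Pow(I, Rational(3, 2))
Function('l')(v, Y) = Add(Rational(-1, 8), Mul(Rational(-1, 24), v)) (Function('l')(v, Y) = Mul(Rational(-1, 8), Mul(Add(v, 3), Pow(Add(3, 0), -1))) = Mul(Rational(-1, 8), Mul(Add(3, v), Pow(3, -1))) = Mul(Rational(-1, 8), Mul(Add(3, v), Rational(1, 3))) = Mul(Rational(-1, 8), Add(1, Mul(Rational(1, 3), v))) = Add(Rational(-1, 8), Mul(Rational(-1, 24), v)))
Add(Pow(Add(5, Function('l')(-4, Function('F')(4))), 2), -158) = Add(Pow(Add(5, Add(Rational(-1, 8), Mul(Rational(-1, 24), -4))), 2), -158) = Add(Pow(Add(5, Add(Rational(-1, 8), Rational(1, 6))), 2), -158) = Add(Pow(Add(5, Rational(1, 24)), 2), -158) = Add(Pow(Rational(121, 24), 2), -158) = Add(Rational(14641, 576), -158) = Rational(-76367, 576)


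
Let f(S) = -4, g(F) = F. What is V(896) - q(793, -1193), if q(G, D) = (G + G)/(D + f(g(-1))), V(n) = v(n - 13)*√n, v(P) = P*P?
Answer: 1586/1197 + 6237512*√14 ≈ 2.3339e+7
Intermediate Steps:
v(P) = P²
V(n) = √n*(-13 + n)² (V(n) = (n - 13)²*√n = (-13 + n)²*√n = √n*(-13 + n)²)
q(G, D) = 2*G/(-4 + D) (q(G, D) = (G + G)/(D - 4) = (2*G)/(-4 + D) = 2*G/(-4 + D))
V(896) - q(793, -1193) = √896*(-13 + 896)² - 2*793/(-4 - 1193) = (8*√14)*883² - 2*793/(-1197) = (8*√14)*779689 - 2*793*(-1)/1197 = 6237512*√14 - 1*(-1586/1197) = 6237512*√14 + 1586/1197 = 1586/1197 + 6237512*√14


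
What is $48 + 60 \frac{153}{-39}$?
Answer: $- \frac{2436}{13} \approx -187.38$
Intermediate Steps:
$48 + 60 \frac{153}{-39} = 48 + 60 \cdot 153 \left(- \frac{1}{39}\right) = 48 + 60 \left(- \frac{51}{13}\right) = 48 - \frac{3060}{13} = - \frac{2436}{13}$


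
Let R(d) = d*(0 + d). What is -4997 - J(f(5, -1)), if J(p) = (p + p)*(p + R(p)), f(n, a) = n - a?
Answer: -5501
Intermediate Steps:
R(d) = d² (R(d) = d*d = d²)
J(p) = 2*p*(p + p²) (J(p) = (p + p)*(p + p²) = (2*p)*(p + p²) = 2*p*(p + p²))
-4997 - J(f(5, -1)) = -4997 - 2*(5 - 1*(-1))²*(1 + (5 - 1*(-1))) = -4997 - 2*(5 + 1)²*(1 + (5 + 1)) = -4997 - 2*6²*(1 + 6) = -4997 - 2*36*7 = -4997 - 1*504 = -4997 - 504 = -5501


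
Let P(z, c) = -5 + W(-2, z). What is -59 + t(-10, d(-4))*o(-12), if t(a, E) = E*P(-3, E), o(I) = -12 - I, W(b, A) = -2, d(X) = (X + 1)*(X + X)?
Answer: -59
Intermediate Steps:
d(X) = 2*X*(1 + X) (d(X) = (1 + X)*(2*X) = 2*X*(1 + X))
P(z, c) = -7 (P(z, c) = -5 - 2 = -7)
t(a, E) = -7*E (t(a, E) = E*(-7) = -7*E)
-59 + t(-10, d(-4))*o(-12) = -59 + (-14*(-4)*(1 - 4))*(-12 - 1*(-12)) = -59 + (-14*(-4)*(-3))*(-12 + 12) = -59 - 7*24*0 = -59 - 168*0 = -59 + 0 = -59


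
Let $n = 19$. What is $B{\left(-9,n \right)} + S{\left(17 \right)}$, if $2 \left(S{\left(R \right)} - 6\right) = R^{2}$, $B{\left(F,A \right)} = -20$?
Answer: $\frac{261}{2} \approx 130.5$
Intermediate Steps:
$S{\left(R \right)} = 6 + \frac{R^{2}}{2}$
$B{\left(-9,n \right)} + S{\left(17 \right)} = -20 + \left(6 + \frac{17^{2}}{2}\right) = -20 + \left(6 + \frac{1}{2} \cdot 289\right) = -20 + \left(6 + \frac{289}{2}\right) = -20 + \frac{301}{2} = \frac{261}{2}$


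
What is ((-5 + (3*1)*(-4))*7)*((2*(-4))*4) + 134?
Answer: 3942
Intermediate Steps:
((-5 + (3*1)*(-4))*7)*((2*(-4))*4) + 134 = ((-5 + 3*(-4))*7)*(-8*4) + 134 = ((-5 - 12)*7)*(-32) + 134 = -17*7*(-32) + 134 = -119*(-32) + 134 = 3808 + 134 = 3942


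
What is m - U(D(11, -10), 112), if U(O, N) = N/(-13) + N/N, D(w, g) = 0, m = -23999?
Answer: -311888/13 ≈ -23991.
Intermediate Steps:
U(O, N) = 1 - N/13 (U(O, N) = N*(-1/13) + 1 = -N/13 + 1 = 1 - N/13)
m - U(D(11, -10), 112) = -23999 - (1 - 1/13*112) = -23999 - (1 - 112/13) = -23999 - 1*(-99/13) = -23999 + 99/13 = -311888/13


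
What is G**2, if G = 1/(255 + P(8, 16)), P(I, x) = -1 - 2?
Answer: 1/63504 ≈ 1.5747e-5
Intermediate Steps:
P(I, x) = -3
G = 1/252 (G = 1/(255 - 3) = 1/252 ≈ 0.0039683)
G**2 = (1/252)**2 = 1/63504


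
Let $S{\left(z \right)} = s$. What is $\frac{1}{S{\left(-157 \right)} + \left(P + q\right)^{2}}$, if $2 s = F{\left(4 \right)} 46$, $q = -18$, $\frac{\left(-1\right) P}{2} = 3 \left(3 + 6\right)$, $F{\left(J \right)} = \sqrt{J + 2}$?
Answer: $\frac{864}{4478447} - \frac{23 \sqrt{6}}{26870682} \approx 0.00019083$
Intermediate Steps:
$F{\left(J \right)} = \sqrt{2 + J}$
$P = -54$ ($P = - 2 \cdot 3 \left(3 + 6\right) = - 2 \cdot 3 \cdot 9 = \left(-2\right) 27 = -54$)
$s = 23 \sqrt{6}$ ($s = \frac{\sqrt{2 + 4} \cdot 46}{2} = \frac{\sqrt{6} \cdot 46}{2} = \frac{46 \sqrt{6}}{2} = 23 \sqrt{6} \approx 56.338$)
$S{\left(z \right)} = 23 \sqrt{6}$
$\frac{1}{S{\left(-157 \right)} + \left(P + q\right)^{2}} = \frac{1}{23 \sqrt{6} + \left(-54 - 18\right)^{2}} = \frac{1}{23 \sqrt{6} + \left(-72\right)^{2}} = \frac{1}{23 \sqrt{6} + 5184} = \frac{1}{5184 + 23 \sqrt{6}}$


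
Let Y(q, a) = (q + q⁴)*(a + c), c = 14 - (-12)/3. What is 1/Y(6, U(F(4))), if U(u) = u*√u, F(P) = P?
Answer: 1/33852 ≈ 2.9540e-5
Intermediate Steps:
c = 18 (c = 14 - (-12)/3 = 14 - 1*(-4) = 14 + 4 = 18)
U(u) = u^(3/2)
Y(q, a) = (18 + a)*(q + q⁴) (Y(q, a) = (q + q⁴)*(a + 18) = (q + q⁴)*(18 + a) = (18 + a)*(q + q⁴))
1/Y(6, U(F(4))) = 1/(6*(18 + 4^(3/2) + 18*6³ + 4^(3/2)*6³)) = 1/(6*(18 + 8 + 18*216 + 8*216)) = 1/(6*(18 + 8 + 3888 + 1728)) = 1/(6*5642) = 1/33852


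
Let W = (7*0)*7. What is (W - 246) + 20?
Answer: -226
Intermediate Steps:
W = 0 (W = 0*7 = 0)
(W - 246) + 20 = (0 - 246) + 20 = -246 + 20 = -226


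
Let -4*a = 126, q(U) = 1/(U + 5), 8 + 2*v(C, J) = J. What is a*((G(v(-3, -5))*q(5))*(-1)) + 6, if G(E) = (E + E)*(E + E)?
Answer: 10767/20 ≈ 538.35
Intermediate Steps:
v(C, J) = -4 + J/2
q(U) = 1/(5 + U)
G(E) = 4*E² (G(E) = (2*E)*(2*E) = 4*E²)
a = -63/2 (a = -¼*126 = -63/2 ≈ -31.500)
a*((G(v(-3, -5))*q(5))*(-1)) + 6 = -63*(4*(-4 + (½)*(-5))²)/(5 + 5)*(-1)/2 + 6 = -63*(4*(-4 - 5/2)²)/10*(-1)/2 + 6 = -63*(4*(-13/2)²)*(⅒)*(-1)/2 + 6 = -63*(4*(169/4))*(⅒)*(-1)/2 + 6 = -63*169*(⅒)*(-1)/2 + 6 = -10647*(-1)/20 + 6 = -63/2*(-169/10) + 6 = 10647/20 + 6 = 10767/20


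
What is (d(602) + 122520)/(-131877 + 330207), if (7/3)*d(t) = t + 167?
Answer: 26059/42070 ≈ 0.61942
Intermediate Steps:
d(t) = 501/7 + 3*t/7 (d(t) = 3*(t + 167)/7 = 3*(167 + t)/7 = 501/7 + 3*t/7)
(d(602) + 122520)/(-131877 + 330207) = ((501/7 + (3/7)*602) + 122520)/(-131877 + 330207) = ((501/7 + 258) + 122520)/198330 = (2307/7 + 122520)*(1/198330) = (859947/7)*(1/198330) = 26059/42070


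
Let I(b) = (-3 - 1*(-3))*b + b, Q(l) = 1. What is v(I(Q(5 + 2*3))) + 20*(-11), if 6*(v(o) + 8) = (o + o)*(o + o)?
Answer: -682/3 ≈ -227.33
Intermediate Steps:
I(b) = b (I(b) = (-3 + 3)*b + b = 0*b + b = 0 + b = b)
v(o) = -8 + 2*o**2/3 (v(o) = -8 + ((o + o)*(o + o))/6 = -8 + ((2*o)*(2*o))/6 = -8 + (4*o**2)/6 = -8 + 2*o**2/3)
v(I(Q(5 + 2*3))) + 20*(-11) = (-8 + (2/3)*1**2) + 20*(-11) = (-8 + (2/3)*1) - 220 = (-8 + 2/3) - 220 = -22/3 - 220 = -682/3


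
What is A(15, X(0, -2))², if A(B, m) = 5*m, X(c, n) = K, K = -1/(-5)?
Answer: 1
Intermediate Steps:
K = ⅕ (K = -1*(-⅕) = ⅕ ≈ 0.20000)
X(c, n) = ⅕
A(15, X(0, -2))² = (5*(⅕))² = 1² = 1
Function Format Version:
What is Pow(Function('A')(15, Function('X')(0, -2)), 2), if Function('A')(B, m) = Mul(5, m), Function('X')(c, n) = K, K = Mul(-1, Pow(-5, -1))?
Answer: 1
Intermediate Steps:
K = Rational(1, 5) (K = Mul(-1, Rational(-1, 5)) = Rational(1, 5) ≈ 0.20000)
Function('X')(c, n) = Rational(1, 5)
Pow(Function('A')(15, Function('X')(0, -2)), 2) = Pow(Mul(5, Rational(1, 5)), 2) = Pow(1, 2) = 1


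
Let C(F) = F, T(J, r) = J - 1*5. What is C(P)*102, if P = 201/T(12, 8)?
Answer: 20502/7 ≈ 2928.9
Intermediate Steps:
T(J, r) = -5 + J (T(J, r) = J - 5 = -5 + J)
P = 201/7 (P = 201/(-5 + 12) = 201/7 ≈ 28.714)
C(P)*102 = (201/7)*102 = 20502/7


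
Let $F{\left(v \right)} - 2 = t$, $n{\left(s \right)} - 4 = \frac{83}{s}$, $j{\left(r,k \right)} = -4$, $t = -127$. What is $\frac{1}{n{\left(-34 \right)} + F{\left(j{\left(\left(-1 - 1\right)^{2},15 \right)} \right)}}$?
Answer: $- \frac{34}{4197} \approx -0.008101$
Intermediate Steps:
$n{\left(s \right)} = 4 + \frac{83}{s}$
$F{\left(v \right)} = -125$ ($F{\left(v \right)} = 2 - 127 = -125$)
$\frac{1}{n{\left(-34 \right)} + F{\left(j{\left(\left(-1 - 1\right)^{2},15 \right)} \right)}} = \frac{1}{\left(4 + \frac{83}{-34}\right) - 125} = \frac{1}{\left(4 + 83 \left(- \frac{1}{34}\right)\right) - 125} = \frac{1}{\left(4 - \frac{83}{34}\right) - 125} = \frac{1}{\frac{53}{34} - 125} = \frac{1}{- \frac{4197}{34}} = - \frac{34}{4197}$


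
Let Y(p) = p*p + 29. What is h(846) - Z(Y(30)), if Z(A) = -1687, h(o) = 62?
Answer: 1749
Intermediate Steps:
Y(p) = 29 + p² (Y(p) = p² + 29 = 29 + p²)
h(846) - Z(Y(30)) = 62 - 1*(-1687) = 62 + 1687 = 1749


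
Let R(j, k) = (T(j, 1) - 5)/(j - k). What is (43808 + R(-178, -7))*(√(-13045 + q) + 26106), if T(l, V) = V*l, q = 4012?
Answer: 1143679586 + 2497117*I*√9033/57 ≈ 1.1437e+9 + 4.1637e+6*I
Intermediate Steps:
R(j, k) = (-5 + j)/(j - k) (R(j, k) = (1*j - 5)/(j - k) = (j - 5)/(j - k) = (-5 + j)/(j - k))
(43808 + R(-178, -7))*(√(-13045 + q) + 26106) = (43808 + (-5 - 178)/(-178 - 1*(-7)))*(√(-13045 + 4012) + 26106) = (43808 - 183/(-178 + 7))*(√(-9033) + 26106) = (43808 - 183/(-171))*(I*√9033 + 26106) = (43808 - 1/171*(-183))*(26106 + I*√9033) = (43808 + 61/57)*(26106 + I*√9033) = 2497117*(26106 + I*√9033)/57 = 1143679586 + 2497117*I*√9033/57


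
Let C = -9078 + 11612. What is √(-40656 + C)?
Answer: 7*I*√778 ≈ 195.25*I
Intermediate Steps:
C = 2534
√(-40656 + C) = √(-40656 + 2534) = √(-38122) = 7*I*√778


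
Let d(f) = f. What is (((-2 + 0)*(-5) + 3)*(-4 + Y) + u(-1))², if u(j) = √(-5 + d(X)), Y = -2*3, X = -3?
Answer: 16892 - 520*I*√2 ≈ 16892.0 - 735.39*I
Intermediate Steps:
Y = -6
u(j) = 2*I*√2 (u(j) = √(-5 - 3) = √(-8) = 2*I*√2)
(((-2 + 0)*(-5) + 3)*(-4 + Y) + u(-1))² = (((-2 + 0)*(-5) + 3)*(-4 - 6) + 2*I*√2)² = ((-2*(-5) + 3)*(-10) + 2*I*√2)² = ((10 + 3)*(-10) + 2*I*√2)² = (13*(-10) + 2*I*√2)² = (-130 + 2*I*√2)²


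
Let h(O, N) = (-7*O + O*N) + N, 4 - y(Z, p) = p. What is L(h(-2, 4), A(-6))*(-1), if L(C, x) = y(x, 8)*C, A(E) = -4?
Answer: 40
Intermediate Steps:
y(Z, p) = 4 - p
h(O, N) = N - 7*O + N*O (h(O, N) = (-7*O + N*O) + N = N - 7*O + N*O)
L(C, x) = -4*C (L(C, x) = (4 - 1*8)*C = (4 - 8)*C = -4*C)
L(h(-2, 4), A(-6))*(-1) = -4*(4 - 7*(-2) + 4*(-2))*(-1) = -4*(4 + 14 - 8)*(-1) = -4*10*(-1) = -40*(-1) = 40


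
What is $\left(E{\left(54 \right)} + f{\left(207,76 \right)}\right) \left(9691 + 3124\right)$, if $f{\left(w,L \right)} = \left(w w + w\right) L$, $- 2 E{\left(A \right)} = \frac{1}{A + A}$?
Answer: $\frac{9057735485425}{216} \approx 4.1934 \cdot 10^{10}$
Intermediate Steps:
$E{\left(A \right)} = - \frac{1}{4 A}$ ($E{\left(A \right)} = - \frac{1}{2 \left(A + A\right)} = - \frac{1}{2 \cdot 2 A} = - \frac{\frac{1}{2} \frac{1}{A}}{2} = - \frac{1}{4 A}$)
$f{\left(w,L \right)} = L \left(w + w^{2}\right)$ ($f{\left(w,L \right)} = \left(w^{2} + w\right) L = \left(w + w^{2}\right) L = L \left(w + w^{2}\right)$)
$\left(E{\left(54 \right)} + f{\left(207,76 \right)}\right) \left(9691 + 3124\right) = \left(- \frac{1}{4 \cdot 54} + 76 \cdot 207 \left(1 + 207\right)\right) \left(9691 + 3124\right) = \left(\left(- \frac{1}{4}\right) \frac{1}{54} + 76 \cdot 207 \cdot 208\right) 12815 = \left(- \frac{1}{216} + 3272256\right) 12815 = \frac{706807295}{216} \cdot 12815 = \frac{9057735485425}{216}$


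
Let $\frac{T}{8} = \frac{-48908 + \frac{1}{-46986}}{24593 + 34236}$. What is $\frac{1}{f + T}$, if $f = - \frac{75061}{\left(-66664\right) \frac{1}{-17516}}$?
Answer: $- \frac{23033573570202}{454428610603907839} \approx -5.0687 \cdot 10^{-5}$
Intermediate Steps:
$f = - \frac{328692119}{16666}$ ($f = - \frac{75061}{\left(-66664\right) \left(- \frac{1}{17516}\right)} = - \frac{75061}{\frac{16666}{4379}} = \left(-75061\right) \frac{4379}{16666} = - \frac{328692119}{16666} \approx -19722.0$)
$T = - \frac{9191965156}{1382069697}$ ($T = 8 \frac{-48908 + \frac{1}{-46986}}{24593 + 34236} = 8 \frac{-48908 - \frac{1}{46986}}{58829} = 8 \left(\left(- \frac{2297991289}{46986}\right) \frac{1}{58829}\right) = 8 \left(- \frac{2297991289}{2764139394}\right) = - \frac{9191965156}{1382069697} \approx -6.6509$)
$\frac{1}{f + T} = \frac{1}{- \frac{328692119}{16666} - \frac{9191965156}{1382069697}} = \frac{1}{- \frac{454428610603907839}{23033573570202}} = - \frac{23033573570202}{454428610603907839}$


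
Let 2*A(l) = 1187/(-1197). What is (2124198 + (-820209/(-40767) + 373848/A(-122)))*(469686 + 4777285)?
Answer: 115967998015870257497/16130143 ≈ 7.1895e+12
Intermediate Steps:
A(l) = -1187/2394 (A(l) = (1187/(-1197))/2 = (1187*(-1/1197))/2 = (½)*(-1187/1197) = -1187/2394)
(2124198 + (-820209/(-40767) + 373848/A(-122)))*(469686 + 4777285) = (2124198 + (-820209/(-40767) + 373848/(-1187/2394)))*(469686 + 4777285) = (2124198 + (-820209*(-1/40767) + 373848*(-2394/1187)))*5246971 = (2124198 + (273403/13589 - 894992112/1187))*5246971 = (2124198 - 12161723280607/16130143)*5246971 = (22101894219707/16130143)*5246971 = 115967998015870257497/16130143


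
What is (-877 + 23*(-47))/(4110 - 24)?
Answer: -979/2043 ≈ -0.47920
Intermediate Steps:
(-877 + 23*(-47))/(4110 - 24) = (-877 - 1081)/4086 = -1958*1/4086 = -979/2043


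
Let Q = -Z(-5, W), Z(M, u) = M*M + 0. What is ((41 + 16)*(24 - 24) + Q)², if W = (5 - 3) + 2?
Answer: 625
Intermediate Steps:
W = 4 (W = 2 + 2 = 4)
Z(M, u) = M² (Z(M, u) = M² + 0 = M²)
Q = -25 (Q = -1*(-5)² = -1*25 = -25)
((41 + 16)*(24 - 24) + Q)² = ((41 + 16)*(24 - 24) - 25)² = (57*0 - 25)² = (0 - 25)² = (-25)² = 625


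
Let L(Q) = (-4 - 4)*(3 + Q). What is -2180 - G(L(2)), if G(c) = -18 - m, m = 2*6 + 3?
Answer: -2147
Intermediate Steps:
m = 15 (m = 12 + 3 = 15)
L(Q) = -24 - 8*Q (L(Q) = -8*(3 + Q) = -24 - 8*Q)
G(c) = -33 (G(c) = -18 - 1*15 = -18 - 15 = -33)
-2180 - G(L(2)) = -2180 - 1*(-33) = -2180 + 33 = -2147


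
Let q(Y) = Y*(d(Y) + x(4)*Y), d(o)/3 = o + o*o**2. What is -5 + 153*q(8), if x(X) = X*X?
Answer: 2066107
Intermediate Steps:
x(X) = X**2
d(o) = 3*o + 3*o**3 (d(o) = 3*(o + o*o**2) = 3*(o + o**3) = 3*o + 3*o**3)
q(Y) = Y*(16*Y + 3*Y*(1 + Y**2)) (q(Y) = Y*(3*Y*(1 + Y**2) + 4**2*Y) = Y*(3*Y*(1 + Y**2) + 16*Y) = Y*(16*Y + 3*Y*(1 + Y**2)))
-5 + 153*q(8) = -5 + 153*(8**2*(19 + 3*8**2)) = -5 + 153*(64*(19 + 3*64)) = -5 + 153*(64*(19 + 192)) = -5 + 153*(64*211) = -5 + 153*13504 = -5 + 2066112 = 2066107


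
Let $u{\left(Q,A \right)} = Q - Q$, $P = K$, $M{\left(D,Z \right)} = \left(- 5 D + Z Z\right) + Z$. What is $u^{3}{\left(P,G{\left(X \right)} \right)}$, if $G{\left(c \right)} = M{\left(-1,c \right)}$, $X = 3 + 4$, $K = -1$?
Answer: $0$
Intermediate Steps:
$M{\left(D,Z \right)} = Z + Z^{2} - 5 D$ ($M{\left(D,Z \right)} = \left(- 5 D + Z^{2}\right) + Z = \left(Z^{2} - 5 D\right) + Z = Z + Z^{2} - 5 D$)
$X = 7$
$G{\left(c \right)} = 5 + c + c^{2}$ ($G{\left(c \right)} = c + c^{2} - -5 = c + c^{2} + 5 = 5 + c + c^{2}$)
$P = -1$
$u{\left(Q,A \right)} = 0$
$u^{3}{\left(P,G{\left(X \right)} \right)} = 0^{3} = 0$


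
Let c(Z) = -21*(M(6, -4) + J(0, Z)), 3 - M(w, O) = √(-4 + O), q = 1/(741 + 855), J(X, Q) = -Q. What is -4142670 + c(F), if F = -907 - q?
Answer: -316295281/76 + 42*I*√2 ≈ -4.1618e+6 + 59.397*I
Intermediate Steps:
q = 1/1596 ≈ 0.00062657
M(w, O) = 3 - √(-4 + O)
F = -1447573/1596 (F = -907 - 1*1/1596 = -907 - 1/1596 = -1447573/1596 ≈ -907.00)
c(Z) = -63 + 21*Z + 42*I*√2 (c(Z) = -21*((3 - √(-4 - 4)) - Z) = -21*((3 - √(-8)) - Z) = -21*((3 - 2*I*√2) - Z) = -21*(3 - Z - 2*I*√2) = -63 + 21*Z + 42*I*√2)
-4142670 + c(F) = -4142670 + (-63 + 21*(-1447573/1596) + 42*I*√2) = -4142670 + (-63 - 1447573/76 + 42*I*√2) = -4142670 + (-1452361/76 + 42*I*√2) = -316295281/76 + 42*I*√2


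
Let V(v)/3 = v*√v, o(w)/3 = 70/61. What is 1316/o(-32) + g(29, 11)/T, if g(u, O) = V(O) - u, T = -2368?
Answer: 13578547/35520 - 33*√11/2368 ≈ 382.23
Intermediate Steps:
o(w) = 210/61 (o(w) = 3*(70/61) = 210/61)
V(v) = 3*v^(3/2) (V(v) = 3*(v*√v) = 3*v^(3/2))
g(u, O) = -u + 3*O^(3/2) (g(u, O) = 3*O^(3/2) - u = -u + 3*O^(3/2))
1316/o(-32) + g(29, 11)/T = 1316/(210/61) + (-1*29 + 3*11^(3/2))/(-2368) = 1316*(61/210) + (-29 + 3*(11*√11))*(-1/2368) = 5734/15 + (-29 + 33*√11)*(-1/2368) = 5734/15 + (29/2368 - 33*√11/2368) = 13578547/35520 - 33*√11/2368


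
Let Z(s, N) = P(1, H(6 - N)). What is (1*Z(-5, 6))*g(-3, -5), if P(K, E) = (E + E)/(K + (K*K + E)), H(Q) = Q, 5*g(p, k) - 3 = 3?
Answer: 0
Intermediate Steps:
g(p, k) = 6/5 (g(p, k) = 3/5 + (1/5)*3 = 3/5 + 3/5 = 6/5)
P(K, E) = 2*E/(E + K + K**2) (P(K, E) = (2*E)/(K + (K**2 + E)) = (2*E)/(K + (E + K**2)) = (2*E)/(E + K + K**2) = 2*E/(E + K + K**2))
Z(s, N) = 2*(6 - N)/(8 - N) (Z(s, N) = 2*(6 - N)/((6 - N) + 1 + 1**2) = 2*(6 - N)/((6 - N) + 1 + 1) = 2*(6 - N)/(8 - N))
(1*Z(-5, 6))*g(-3, -5) = (1*(2*(-6 + 6)/(-8 + 6)))*(6/5) = (1*(2*0/(-2)))*(6/5) = (1*(2*(-1/2)*0))*(6/5) = (1*0)*(6/5) = 0*(6/5) = 0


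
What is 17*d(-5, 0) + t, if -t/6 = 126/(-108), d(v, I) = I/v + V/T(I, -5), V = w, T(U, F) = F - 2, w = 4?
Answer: -19/7 ≈ -2.7143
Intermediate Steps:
T(U, F) = -2 + F
V = 4
d(v, I) = -4/7 + I/v (d(v, I) = I/v + 4/(-2 - 5) = I/v + 4/(-7) = I/v + 4*(-⅐) = I/v - 4/7 = -4/7 + I/v)
t = 7 (t = -756/(-108) = -756*(-1)/108 = -6*(-7/6) = 7)
17*d(-5, 0) + t = 17*(-4/7 + 0/(-5)) + 7 = 17*(-4/7 + 0*(-⅕)) + 7 = 17*(-4/7 + 0) + 7 = 17*(-4/7) + 7 = -68/7 + 7 = -19/7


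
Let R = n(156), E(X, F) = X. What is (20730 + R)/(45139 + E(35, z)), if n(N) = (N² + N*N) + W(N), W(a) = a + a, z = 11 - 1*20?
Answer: 11619/7529 ≈ 1.5432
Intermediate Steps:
z = -9 (z = 11 - 20 = -9)
W(a) = 2*a
n(N) = 2*N + 2*N² (n(N) = (N² + N*N) + 2*N = (N² + N²) + 2*N = 2*N² + 2*N = 2*N + 2*N²)
R = 48984 (R = 2*156*(1 + 156) = 2*156*157 = 48984)
(20730 + R)/(45139 + E(35, z)) = (20730 + 48984)/(45139 + 35) = 69714/45174 = 69714*(1/45174) = 11619/7529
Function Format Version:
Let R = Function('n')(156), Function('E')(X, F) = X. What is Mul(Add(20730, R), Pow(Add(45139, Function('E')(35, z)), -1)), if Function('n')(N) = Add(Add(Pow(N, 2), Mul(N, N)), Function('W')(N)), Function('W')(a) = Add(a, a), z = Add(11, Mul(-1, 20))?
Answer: Rational(11619, 7529) ≈ 1.5432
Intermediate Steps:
z = -9 (z = Add(11, -20) = -9)
Function('W')(a) = Mul(2, a)
Function('n')(N) = Add(Mul(2, N), Mul(2, Pow(N, 2))) (Function('n')(N) = Add(Add(Pow(N, 2), Mul(N, N)), Mul(2, N)) = Add(Add(Pow(N, 2), Pow(N, 2)), Mul(2, N)) = Add(Mul(2, Pow(N, 2)), Mul(2, N)) = Add(Mul(2, N), Mul(2, Pow(N, 2))))
R = 48984 (R = Mul(2, 156, Add(1, 156)) = Mul(2, 156, 157) = 48984)
Mul(Add(20730, R), Pow(Add(45139, Function('E')(35, z)), -1)) = Mul(Add(20730, 48984), Pow(Add(45139, 35), -1)) = Mul(69714, Pow(45174, -1)) = Mul(69714, Rational(1, 45174)) = Rational(11619, 7529)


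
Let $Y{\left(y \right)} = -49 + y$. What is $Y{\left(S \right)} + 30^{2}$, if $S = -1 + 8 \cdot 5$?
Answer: $890$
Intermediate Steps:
$S = 39$ ($S = -1 + 40 = 39$)
$Y{\left(S \right)} + 30^{2} = \left(-49 + 39\right) + 30^{2} = -10 + 900 = 890$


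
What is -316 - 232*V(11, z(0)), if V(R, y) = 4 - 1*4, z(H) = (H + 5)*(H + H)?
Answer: -316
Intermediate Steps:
z(H) = 2*H*(5 + H) (z(H) = (5 + H)*(2*H) = 2*H*(5 + H))
V(R, y) = 0 (V(R, y) = 4 - 4 = 0)
-316 - 232*V(11, z(0)) = -316 - 232*0 = -316 + 0 = -316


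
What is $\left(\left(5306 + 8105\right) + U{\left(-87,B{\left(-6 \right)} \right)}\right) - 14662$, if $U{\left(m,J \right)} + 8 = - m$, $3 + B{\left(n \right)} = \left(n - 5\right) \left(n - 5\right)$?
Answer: $-1172$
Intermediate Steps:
$B{\left(n \right)} = -3 + \left(-5 + n\right)^{2}$ ($B{\left(n \right)} = -3 + \left(n - 5\right) \left(n - 5\right) = -3 + \left(-5 + n\right) \left(-5 + n\right) = -3 + \left(-5 + n\right)^{2}$)
$U{\left(m,J \right)} = -8 - m$
$\left(\left(5306 + 8105\right) + U{\left(-87,B{\left(-6 \right)} \right)}\right) - 14662 = \left(\left(5306 + 8105\right) - -79\right) - 14662 = \left(13411 + \left(-8 + 87\right)\right) - 14662 = \left(13411 + 79\right) - 14662 = 13490 - 14662 = -1172$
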